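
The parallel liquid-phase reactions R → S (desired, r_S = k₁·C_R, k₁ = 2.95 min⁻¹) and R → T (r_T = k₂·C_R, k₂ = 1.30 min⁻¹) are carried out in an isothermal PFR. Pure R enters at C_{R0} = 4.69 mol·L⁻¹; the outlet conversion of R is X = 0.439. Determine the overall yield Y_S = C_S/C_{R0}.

0.305

C_R = C_{R0}(1−X) = 2.631 mol·L⁻¹.
Both paths are first order in R, so the instantaneous fraction to S is constant: dC_S/d(−C_R) = k₁/(k₁+k₂) = 0.6941.
C_S = 0.6941·(C_{R0}−C_R) = 0.6941×2.059 = 1.43 mol·L⁻¹.
Y_S = C_S/C_{R0} = 1.429/4.69 = 0.305.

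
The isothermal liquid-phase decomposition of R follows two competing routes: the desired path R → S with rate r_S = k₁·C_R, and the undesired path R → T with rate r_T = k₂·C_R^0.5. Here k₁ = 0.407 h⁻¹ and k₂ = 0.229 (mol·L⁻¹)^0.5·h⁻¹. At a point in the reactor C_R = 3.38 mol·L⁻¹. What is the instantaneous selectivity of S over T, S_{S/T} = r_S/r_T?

S_{S/T} = r_S/r_T = (k₁·C_R)/(k₂·C_R^0.5) = (k₁/k₂)·C_R^0.5.
= (0.407×3.380) / (0.229×3.380^0.5) = 1.376/0.4210 = 3.27.
Since the desired path is higher order in R, keeping C_R high (PFR or concentrated feed) favours S.

3.27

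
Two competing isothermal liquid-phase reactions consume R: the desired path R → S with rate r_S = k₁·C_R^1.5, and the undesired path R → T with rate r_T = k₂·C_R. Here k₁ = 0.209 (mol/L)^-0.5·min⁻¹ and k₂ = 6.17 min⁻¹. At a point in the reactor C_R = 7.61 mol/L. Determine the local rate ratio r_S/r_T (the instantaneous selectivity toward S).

S_{S/T} = r_S/r_T = (k₁·C_R^1.5)/(k₂·C_R) = (k₁/k₂)·C_R^0.5.
= (0.209×7.610^1.5) / (6.17×7.610) = 4.388/46.95 = 0.0934.

0.0934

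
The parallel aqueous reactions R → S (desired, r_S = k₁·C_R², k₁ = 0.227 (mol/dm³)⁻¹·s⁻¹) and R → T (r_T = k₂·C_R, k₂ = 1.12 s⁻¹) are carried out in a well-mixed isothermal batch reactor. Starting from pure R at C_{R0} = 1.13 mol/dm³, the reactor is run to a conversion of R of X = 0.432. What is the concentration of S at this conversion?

C_R = C_{R0}(1−X) = 0.6418 mol/dm³.
Along a PFR/batch, dC_T/dC_R = −r_T/(r_S+r_T) = −k₂/(k₂+k₁·C_R).
Integrating from C_{R0} to C_R: C_T = (1.12/0.227)·ln[(1.12+0.227·1.13)/(1.12+0.227·0.642)] = 4.934·ln(1.377/1.266) = 0.4141 mol/dm³.
Then C_S = (C_{R0}−C_R) − C_T = 0.4882 − 0.4141 = 0.07407 mol/dm³.

0.0741 mol/dm³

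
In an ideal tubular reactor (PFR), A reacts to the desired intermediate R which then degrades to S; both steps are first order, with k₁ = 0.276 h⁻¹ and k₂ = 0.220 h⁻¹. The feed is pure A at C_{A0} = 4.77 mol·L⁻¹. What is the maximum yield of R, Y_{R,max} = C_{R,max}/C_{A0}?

0.410

At the optimum, C_{R,max}/C_{A0} = (k₁/k₂)^[k₂/(k₂−k₁)].
= (0.276/0.220)^(0.220/(0.220−0.276)) = (1.255)^(-3.929) = 0.4103.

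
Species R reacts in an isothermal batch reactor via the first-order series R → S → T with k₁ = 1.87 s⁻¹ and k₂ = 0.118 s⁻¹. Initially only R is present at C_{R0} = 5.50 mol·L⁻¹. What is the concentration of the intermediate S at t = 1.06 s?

4.37 mol·L⁻¹

The intermediate concentration in a first-order A→B→C sequence is C_S = k₁C_{R0}(e^(−k₁t) − e^(−k₂t))/(k₂−k₁).
e^(−k₁t) = e^(−1.87×1.06) = e^(−1.982) = 0.1378; e^(−k₂t) = e^(−0.1251) = 0.8824.
C_S = 1.87×5.50/(0.118−1.87) × (0.1378−0.8824) = (-5.870)×(-0.7447) = 4.371 mol·L⁻¹.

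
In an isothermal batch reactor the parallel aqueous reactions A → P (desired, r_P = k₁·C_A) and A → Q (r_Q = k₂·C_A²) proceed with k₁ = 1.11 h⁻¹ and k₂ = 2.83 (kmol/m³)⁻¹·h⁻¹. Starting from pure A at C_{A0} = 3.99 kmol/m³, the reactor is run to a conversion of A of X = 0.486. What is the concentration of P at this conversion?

0.229 kmol/m³

C_A = C_{A0}(1−X) = 2.051 kmol/m³.
Along a PFR/batch, dC_P/dC_A = −r_P/(r_P+r_Q) = −k₁/(k₁+k₂·C_A).
Integrating from C_{A0} to C_A: C_P = (1.11/2.83)·ln[(1.11+2.83·3.99)/(1.11+2.83·2.05)] = 0.3922·ln(12.40/6.914) = 0.2292 kmol/m³.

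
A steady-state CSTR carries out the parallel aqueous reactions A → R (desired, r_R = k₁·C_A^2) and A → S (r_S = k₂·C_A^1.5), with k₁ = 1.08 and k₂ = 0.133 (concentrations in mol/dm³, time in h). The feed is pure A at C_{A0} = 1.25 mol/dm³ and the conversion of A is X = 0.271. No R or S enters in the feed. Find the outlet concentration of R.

0.300 mol/dm³

Exit C_A = C_{A0}(1−X) = 1.25×0.729 = 0.9113 mol/dm³.
A CSTR operates uniformly at the exit composition, giving r_R = 0.8968 and r_S = 0.1157 (each k·C_A^n at C_A = 0.9113).
Fraction of consumed A going to R: r_R/(r_R+r_S) = 0.8857.
C_R = 0.8857·C_{A0}·X = 0.8857×1.25×0.271 = 0.300 mol/dm³.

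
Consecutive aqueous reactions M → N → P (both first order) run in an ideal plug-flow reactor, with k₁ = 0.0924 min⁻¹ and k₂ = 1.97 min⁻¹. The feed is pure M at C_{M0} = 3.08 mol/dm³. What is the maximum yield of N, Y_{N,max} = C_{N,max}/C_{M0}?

For a first-order series the maximum intermediate yield is C_{N,max}/C_{M0} = (k₁/k₂)^[k₂/(k₂−k₁)].
= (0.0924/1.97)^(1.97/(1.97−0.0924)) = (0.04690)^(1.049) = 0.04035.

0.0403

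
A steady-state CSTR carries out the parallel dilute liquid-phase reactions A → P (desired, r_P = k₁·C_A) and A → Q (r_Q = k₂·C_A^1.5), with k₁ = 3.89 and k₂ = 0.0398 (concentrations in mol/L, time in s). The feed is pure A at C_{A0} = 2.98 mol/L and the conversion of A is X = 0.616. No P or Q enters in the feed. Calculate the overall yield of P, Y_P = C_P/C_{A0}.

0.609

Exit C_A = C_{A0}(1−X) = 2.98×0.384 = 1.144 mol/L.
Rates in a CSTR are evaluated at the outlet concentration: r_P = 3.89×1.144 = 4.451, r_Q = 0.0398×1.144^1.5 = 0.04872.
Fraction of consumed A going to P: r_P/(r_P+r_Q) = 0.9892.
C_P = 0.9892·C_{A0}·X = 0.9892×2.98×0.616 = 1.82 mol/L; Y_P = C_P/C_{A0} = 0.609.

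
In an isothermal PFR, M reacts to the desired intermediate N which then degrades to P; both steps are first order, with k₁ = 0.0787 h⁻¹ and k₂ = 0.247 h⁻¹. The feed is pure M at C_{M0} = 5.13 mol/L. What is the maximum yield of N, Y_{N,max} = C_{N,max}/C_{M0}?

0.187

At the optimum, C_{N,max}/C_{M0} = (k₁/k₂)^[k₂/(k₂−k₁)].
= (0.0787/0.247)^(0.247/(0.247−0.0787)) = (0.3186)^(1.468) = 0.1866.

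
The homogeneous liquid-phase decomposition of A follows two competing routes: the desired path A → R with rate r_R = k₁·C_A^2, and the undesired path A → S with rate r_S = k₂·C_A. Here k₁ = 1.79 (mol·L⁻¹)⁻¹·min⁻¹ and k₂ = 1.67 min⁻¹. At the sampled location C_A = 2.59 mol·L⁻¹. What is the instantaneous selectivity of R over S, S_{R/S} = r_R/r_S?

2.78

S_{R/S} = r_R/r_S = (k₁·C_A^2)/(k₂·C_A) = (k₁/k₂)·C_A.
= (1.79×2.590^2) / (1.67×2.590) = 12.01/4.325 = 2.78.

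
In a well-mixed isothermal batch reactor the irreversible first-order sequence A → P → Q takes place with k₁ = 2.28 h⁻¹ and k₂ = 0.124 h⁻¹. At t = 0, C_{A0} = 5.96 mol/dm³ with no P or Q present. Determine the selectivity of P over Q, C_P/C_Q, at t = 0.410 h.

For first-order series with pure A initially, C_P(t) = k₁C_{A0}/(k₂−k₁)·(e^(−k₁t) − e^(−k₂t)).
e^(−k₁t) = e^(−2.28×0.410) = e^(−0.9348) = 0.3927; e^(−k₂t) = e^(−0.05084) = 0.9504.
C_P = 2.28×5.96/(0.124−2.28) × (0.3927−0.9504) = (-6.303)×(-0.5578) = 3.515 mol/dm³.
C_A = C_{A0}e^(−k₁t) = 2.340 mol/dm³, so C_Q = C_{A0}−C_A−C_P = 0.1042 mol/dm³; C_P/C_Q = 33.7.

33.7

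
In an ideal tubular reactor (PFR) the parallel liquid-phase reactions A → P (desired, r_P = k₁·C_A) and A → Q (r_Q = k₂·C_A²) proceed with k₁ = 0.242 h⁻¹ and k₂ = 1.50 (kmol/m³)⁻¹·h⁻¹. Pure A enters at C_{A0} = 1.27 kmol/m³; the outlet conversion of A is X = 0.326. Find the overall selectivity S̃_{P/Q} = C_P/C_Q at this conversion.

C_A = C_{A0}(1−X) = 0.8560 kmol/m³.
Along a PFR/batch, dC_P/dC_A = −r_P/(r_P+r_Q) = −k₁/(k₁+k₂·C_A).
Integrating from C_{A0} to C_A: C_P = (0.242/1.50)·ln[(0.242+1.50·1.27)/(0.242+1.50·0.856)] = 0.1613·ln(2.147/1.526) = 0.05509 kmol/m³.
C_Q = (C_{A0}−C_A)−C_P = 0.3589 kmol/m³; S̃_{P/Q} = 0.05509/0.3589 = 0.153.

0.153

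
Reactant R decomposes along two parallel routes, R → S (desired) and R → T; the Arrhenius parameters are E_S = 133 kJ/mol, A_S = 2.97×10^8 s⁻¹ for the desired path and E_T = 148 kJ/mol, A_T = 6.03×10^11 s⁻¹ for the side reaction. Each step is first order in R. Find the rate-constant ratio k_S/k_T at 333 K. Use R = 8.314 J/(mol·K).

Since both paths have the same order in R, the concentration cancels and S_{S/T} = k_S/k_T = (A_S/A_T)·exp[(E_T−E_S)/(RT)].
(E_T−E_S)/(RT) = (148−133)×10³/(8.314×333) = 15000/2769 = 5.418.
k_S/k_T = (2.97×10^8/6.03×10^11)·exp(5.418) = 4.925×10^-4 × 225.4 = 0.111.

0.111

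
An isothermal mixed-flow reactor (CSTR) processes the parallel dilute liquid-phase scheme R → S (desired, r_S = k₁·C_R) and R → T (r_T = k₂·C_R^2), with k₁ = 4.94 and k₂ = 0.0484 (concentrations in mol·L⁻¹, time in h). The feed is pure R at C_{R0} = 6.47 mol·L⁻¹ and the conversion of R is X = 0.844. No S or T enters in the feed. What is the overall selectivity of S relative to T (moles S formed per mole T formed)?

101

Exit C_R = C_{R0}(1−X) = 6.47×0.156 = 1.009 mol·L⁻¹.
A CSTR operates uniformly at the exit composition, giving r_S = 4.986 and r_T = 0.04931 (each k·C_R^n at C_R = 1.009).
Overall selectivity = C_S/C_T = r_Sτ/(r_Tτ) = r_S/r_T = 101.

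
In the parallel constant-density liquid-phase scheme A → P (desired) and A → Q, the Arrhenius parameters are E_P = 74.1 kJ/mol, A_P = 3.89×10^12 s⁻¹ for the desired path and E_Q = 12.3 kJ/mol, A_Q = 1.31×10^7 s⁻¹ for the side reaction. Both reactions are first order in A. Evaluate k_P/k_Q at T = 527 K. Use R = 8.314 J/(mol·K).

k_P/k_Q = (A_P/A_Q)·exp[−(E_P−E_Q)/(RT)] = (A_P/A_Q)·exp[(E_Q−E_P)/(RT)].
(E_Q−E_P)/(RT) = (12.3−74.1)×10³/(8.314×527) = -61800/4381 = -14.10.
k_P/k_Q = (3.89×10^12/1.31×10^7)·exp(-14.10) = 2.969×10^5 × 7.488×10^-7 = 0.222.
Since E_P > E_Q, raising the temperature improves selectivity toward P.

0.222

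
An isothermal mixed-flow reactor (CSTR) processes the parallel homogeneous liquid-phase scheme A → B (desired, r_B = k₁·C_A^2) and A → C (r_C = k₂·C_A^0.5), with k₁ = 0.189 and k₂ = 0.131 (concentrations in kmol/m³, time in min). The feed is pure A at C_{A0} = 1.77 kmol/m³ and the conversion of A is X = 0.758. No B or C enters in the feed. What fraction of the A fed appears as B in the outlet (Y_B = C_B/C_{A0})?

0.218

Exit C_A = C_{A0}(1−X) = 1.77×0.242 = 0.4283 kmol/m³.
A CSTR operates uniformly at the exit composition, giving r_B = 0.03468 and r_C = 0.08574 (each k·C_A^n at C_A = 0.4283).
Fraction of consumed A going to B: r_B/(r_B+r_C) = 0.2880.
C_B = 0.2880·C_{A0}·X = 0.2880×1.77×0.758 = 0.386 kmol/m³; Y_B = C_B/C_{A0} = 0.218.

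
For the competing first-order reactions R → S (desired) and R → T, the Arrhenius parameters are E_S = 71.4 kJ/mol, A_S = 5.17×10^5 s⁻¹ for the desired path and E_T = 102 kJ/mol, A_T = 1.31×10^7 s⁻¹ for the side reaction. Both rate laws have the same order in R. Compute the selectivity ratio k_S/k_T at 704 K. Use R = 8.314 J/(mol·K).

7.36

With equal orders, S_{S/T} = k_S/k_T = (A_S/A_T)·exp[(E_T−E_S)/(RT)].
(E_T−E_S)/(RT) = (102−71.4)×10³/(8.314×704) = 30600/5853 = 5.228.
k_S/k_T = (5.17×10^5/1.31×10^7)·exp(5.228) = 0.03947 × 186.4 = 7.36.
Since E_S < E_T, lowering the temperature improves selectivity toward S.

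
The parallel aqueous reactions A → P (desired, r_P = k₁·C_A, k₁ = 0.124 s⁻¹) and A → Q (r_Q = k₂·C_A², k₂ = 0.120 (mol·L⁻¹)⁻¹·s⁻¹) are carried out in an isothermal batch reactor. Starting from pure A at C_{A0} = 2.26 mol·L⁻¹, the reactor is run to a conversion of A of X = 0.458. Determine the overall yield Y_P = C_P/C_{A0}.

C_A = C_{A0}(1−X) = 1.225 mol·L⁻¹.
Along a PFR/batch, dC_P/dC_A = −r_P/(r_P+r_Q) = −k₁/(k₁+k₂·C_A).
Integrating from C_{A0} to C_A: C_P = (0.124/0.120)·ln[(0.124+0.120·2.26)/(0.124+0.120·1.22)] = 1.033·ln(0.3952/0.2710) = 0.3899 mol·L⁻¹.
Y_P = C_P/C_{A0} = 0.3899/2.26 = 0.173.

0.173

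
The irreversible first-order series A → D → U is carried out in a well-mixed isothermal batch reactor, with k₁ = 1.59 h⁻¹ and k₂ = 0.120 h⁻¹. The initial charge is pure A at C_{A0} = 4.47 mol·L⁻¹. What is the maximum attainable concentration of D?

3.62 mol·L⁻¹

Evaluating C_D at t_opt = ln(k₂/k₁)/(k₂−k₁) gives C_{D,max}/C_{A0} = (k₁/k₂)^[k₂/(k₂−k₁)].
= (1.59/0.120)^(0.120/(0.120−1.59)) = (13.25)^(-0.08163) = 0.8098.
C_{D,max} = 0.8098×4.47 = 3.62 mol·L⁻¹.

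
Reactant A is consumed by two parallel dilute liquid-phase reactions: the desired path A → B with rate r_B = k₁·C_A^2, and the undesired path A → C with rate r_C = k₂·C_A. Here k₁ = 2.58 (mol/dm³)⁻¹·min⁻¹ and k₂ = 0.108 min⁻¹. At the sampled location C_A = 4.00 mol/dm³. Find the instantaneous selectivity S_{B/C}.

95.6

S_{B/C} = r_B/r_C = (k₁·C_A^2)/(k₂·C_A) = (k₁/k₂)·C_A.
= (2.58×4.000^2) / (0.108×4.000) = 41.28/0.4320 = 95.6.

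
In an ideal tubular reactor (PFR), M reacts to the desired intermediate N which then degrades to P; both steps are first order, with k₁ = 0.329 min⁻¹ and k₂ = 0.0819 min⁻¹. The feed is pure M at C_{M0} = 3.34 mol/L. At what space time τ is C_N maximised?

5.63 min

The intermediate peaks when r₁ = r₂, i.e. k₁e^(−k₁τ) = k₂e^(−k₂τ), giving τ_opt = ln(k₂/k₁)/(k₂−k₁).
= ln(0.0819/0.329)/(0.0819−0.329) = ln(0.2489)/-0.2471 = -1.391/-0.2471 = 5.63 min.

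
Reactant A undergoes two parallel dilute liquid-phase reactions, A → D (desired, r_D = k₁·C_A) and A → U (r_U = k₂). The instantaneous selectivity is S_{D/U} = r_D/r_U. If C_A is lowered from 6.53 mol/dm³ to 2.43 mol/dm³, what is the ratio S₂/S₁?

S_{D/U} = (k₁/k₂)·C_A, so S₂/S₁ = (C_{A,2}/C_{A,1}).
= 2.43/6.53 = 0.372.
Selectivity toward D falls as C_A falls — high-concentration operation is favoured.

0.372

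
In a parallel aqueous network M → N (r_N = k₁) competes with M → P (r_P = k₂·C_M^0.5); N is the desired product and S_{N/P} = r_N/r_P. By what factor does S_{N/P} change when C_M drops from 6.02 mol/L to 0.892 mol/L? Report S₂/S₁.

2.60

S_{N/P} = (k₁/k₂)·C_M^-0.5, so S₂/S₁ = (C_{M,2}/C_{M,1})^-0.5.
= (0.892/6.02)^(-0.5) = (0.1482)^(-0.5) = 2.60.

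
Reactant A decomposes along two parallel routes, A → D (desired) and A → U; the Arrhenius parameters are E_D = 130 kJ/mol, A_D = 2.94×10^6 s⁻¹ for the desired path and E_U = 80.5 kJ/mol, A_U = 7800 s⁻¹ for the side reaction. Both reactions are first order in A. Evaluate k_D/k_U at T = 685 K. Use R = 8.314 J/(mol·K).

k_D/k_U = (A_D/A_U)·exp[−(E_D−E_U)/(RT)] = (A_D/A_U)·exp[(E_U−E_D)/(RT)].
(E_U−E_D)/(RT) = (80.5−130)×10³/(8.314×685) = -49500/5695 = -8.692.
k_D/k_U = (2.94×10^6/7800)·exp(-8.692) = 376.9 × 1.680×10^-4 = 0.0633.
Since E_D > E_U, raising the temperature improves selectivity toward D.

0.0633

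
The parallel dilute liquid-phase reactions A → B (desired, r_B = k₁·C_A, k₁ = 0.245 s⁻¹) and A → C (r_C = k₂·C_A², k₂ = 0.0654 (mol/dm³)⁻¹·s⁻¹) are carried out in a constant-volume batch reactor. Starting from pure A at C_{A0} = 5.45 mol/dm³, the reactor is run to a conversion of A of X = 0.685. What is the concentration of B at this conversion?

C_A = C_{A0}(1−X) = 1.717 mol/dm³.
Along a PFR/batch, dC_B/dC_A = −r_B/(r_B+r_C) = −k₁/(k₁+k₂·C_A).
Integrating from C_{A0} to C_A: C_B = (0.245/0.0654)·ln[(0.245+0.0654·5.45)/(0.245+0.0654·1.72)] = 3.746·ln(0.6014/0.3573) = 1.951 mol/dm³.

1.95 mol/dm³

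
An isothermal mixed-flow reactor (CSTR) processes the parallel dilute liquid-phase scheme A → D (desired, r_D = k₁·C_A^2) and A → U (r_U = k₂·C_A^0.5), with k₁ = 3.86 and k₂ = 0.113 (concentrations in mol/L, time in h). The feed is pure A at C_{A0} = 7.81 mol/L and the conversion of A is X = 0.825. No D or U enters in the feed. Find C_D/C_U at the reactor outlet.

54.6

Exit C_A = C_{A0}(1−X) = 7.81×0.175 = 1.367 mol/L.
A CSTR operates uniformly at the exit composition, giving r_D = 7.211 and r_U = 0.1321 (each k·C_A^n at C_A = 1.367).
Overall selectivity = C_D/C_U = r_Dτ/(r_Uτ) = r_D/r_U = 54.6.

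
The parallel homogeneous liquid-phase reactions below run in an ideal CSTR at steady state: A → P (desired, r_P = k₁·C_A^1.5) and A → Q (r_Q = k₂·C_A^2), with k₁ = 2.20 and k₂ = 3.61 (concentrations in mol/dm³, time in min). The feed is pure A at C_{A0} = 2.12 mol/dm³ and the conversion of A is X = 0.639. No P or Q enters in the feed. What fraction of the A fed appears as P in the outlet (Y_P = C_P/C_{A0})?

0.262

Exit C_A = C_{A0}(1−X) = 2.12×0.361 = 0.7653 mol/dm³.
A CSTR operates uniformly at the exit composition, giving r_P = 1.473 and r_Q = 2.114 (each k·C_A^n at C_A = 0.7653).
Fraction of consumed A going to P: r_P/(r_P+r_Q) = 0.4106.
C_P = 0.4106·C_{A0}·X = 0.4106×2.12×0.639 = 0.556 mol/dm³; Y_P = C_P/C_{A0} = 0.262.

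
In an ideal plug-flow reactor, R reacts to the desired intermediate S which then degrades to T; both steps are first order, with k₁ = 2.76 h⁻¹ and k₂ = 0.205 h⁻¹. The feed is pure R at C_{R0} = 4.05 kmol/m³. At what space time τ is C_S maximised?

1.02 h

Setting dC_S/dτ = 0 gives τ_opt = ln(k₂/k₁)/(k₂−k₁).
= ln(0.205/2.76)/(0.205−2.76) = ln(0.07428)/-2.555 = -2.600/-2.555 = 1.02 h.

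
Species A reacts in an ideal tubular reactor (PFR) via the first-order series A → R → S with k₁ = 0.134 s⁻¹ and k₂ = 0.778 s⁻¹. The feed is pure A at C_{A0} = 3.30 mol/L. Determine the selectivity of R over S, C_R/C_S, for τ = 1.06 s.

2.07

For first-order series with pure A initially, C_R(τ) = k₁C_{A0}/(k₂−k₁)·(e^(−k₁τ) − e^(−k₂τ)).
e^(−k₁τ) = e^(−0.134×1.06) = e^(−0.1420) = 0.8676; e^(−k₂τ) = e^(−0.8247) = 0.4384.
C_R = 0.134×3.30/(0.778−0.134) × (0.8676−0.4384) = 0.6866×0.4292 = 0.2947 mol/L.
C_A = C_{A0}e^(−k₁τ) = 2.863 mol/L, so C_S = C_{A0}−C_A−C_R = 0.1422 mol/L; C_R/C_S = 2.07.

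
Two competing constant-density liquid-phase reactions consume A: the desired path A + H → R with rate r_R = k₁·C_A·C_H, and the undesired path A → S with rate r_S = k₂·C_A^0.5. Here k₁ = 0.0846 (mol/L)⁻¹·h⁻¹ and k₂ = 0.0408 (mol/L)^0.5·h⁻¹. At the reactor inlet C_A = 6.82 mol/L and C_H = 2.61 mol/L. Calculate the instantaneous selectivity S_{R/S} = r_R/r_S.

14.1

S_{R/S} = r_R/r_S = (k₁·C_A·C_H)/(k₂·C_A^0.5) = (k₁/k₂)·C_A^0.5·C_H.
= (0.0846×6.820×2.610) / (0.0408×6.820^0.5) = 1.506/0.1065 = 14.1.
Since the desired path is higher order in A, keeping C_A high (PFR or concentrated feed) favours R.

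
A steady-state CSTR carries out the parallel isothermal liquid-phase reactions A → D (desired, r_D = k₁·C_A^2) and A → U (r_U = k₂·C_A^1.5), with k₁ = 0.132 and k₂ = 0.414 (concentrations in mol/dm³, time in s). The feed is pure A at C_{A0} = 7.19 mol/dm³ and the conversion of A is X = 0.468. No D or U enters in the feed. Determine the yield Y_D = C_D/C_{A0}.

Exit C_A = C_{A0}(1−X) = 7.19×0.532 = 3.825 mol/dm³.
Rates in a CSTR are evaluated at the outlet concentration: r_D = 0.132×3.825^2 = 1.931, r_U = 0.414×3.825^1.5 = 3.097.
Fraction of consumed A going to D: r_D/(r_D+r_U) = 0.3841.
C_D = 0.3841·C_{A0}·X = 0.3841×7.19×0.468 = 1.29 mol/dm³; Y_D = C_D/C_{A0} = 0.180.

0.180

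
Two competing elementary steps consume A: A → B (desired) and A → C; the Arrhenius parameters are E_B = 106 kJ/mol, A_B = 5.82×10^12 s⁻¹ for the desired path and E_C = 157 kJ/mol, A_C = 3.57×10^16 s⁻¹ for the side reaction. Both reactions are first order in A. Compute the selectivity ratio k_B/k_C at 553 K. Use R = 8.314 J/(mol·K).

With equal orders, S_{B/C} = k_B/k_C = (A_B/A_C)·exp[(E_C−E_B)/(RT)].
(E_C−E_B)/(RT) = (157−106)×10³/(8.314×553) = 51000/4598 = 11.09.
k_B/k_C = (5.82×10^12/3.57×10^16)·exp(11.09) = 1.630×10^-4 × 65686 = 10.7.

10.7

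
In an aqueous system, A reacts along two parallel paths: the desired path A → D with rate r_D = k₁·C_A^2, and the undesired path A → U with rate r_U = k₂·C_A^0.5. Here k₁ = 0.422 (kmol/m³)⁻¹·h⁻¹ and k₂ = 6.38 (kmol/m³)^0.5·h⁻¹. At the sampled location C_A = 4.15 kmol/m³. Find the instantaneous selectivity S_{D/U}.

0.559

S_{D/U} = r_D/r_U = (k₁·C_A^2)/(k₂·C_A^0.5) = (k₁/k₂)·C_A^1.5.
= (0.422×4.150^2) / (6.38×4.150^0.5) = 7.268/13.00 = 0.559.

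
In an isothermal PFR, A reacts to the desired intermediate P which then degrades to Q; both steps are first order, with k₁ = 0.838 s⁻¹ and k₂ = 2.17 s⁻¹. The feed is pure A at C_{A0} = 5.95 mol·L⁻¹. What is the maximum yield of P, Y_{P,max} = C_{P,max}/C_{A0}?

Evaluating C_P at τ_opt = ln(k₂/k₁)/(k₂−k₁) gives C_{P,max}/C_{A0} = (k₁/k₂)^[k₂/(k₂−k₁)].
= (0.838/2.17)^(2.17/(2.17−0.838)) = (0.3862)^(1.629) = 0.2122.

0.212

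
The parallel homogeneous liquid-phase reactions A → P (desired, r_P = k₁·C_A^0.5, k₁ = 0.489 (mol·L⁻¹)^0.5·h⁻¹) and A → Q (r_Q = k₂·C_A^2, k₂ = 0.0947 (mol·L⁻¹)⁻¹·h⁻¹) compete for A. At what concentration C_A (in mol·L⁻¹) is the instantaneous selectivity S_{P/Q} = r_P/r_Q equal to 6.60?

S_{P/Q} = (k₁/k₂)·C_A^-1.5 ⇒ C_A = (S·k₂/k₁)^(1/(-1.5)).
= (6.60×0.0947/0.489)^(-0.6667) = (1.278)^(-0.6667) = 0.849 mol·L⁻¹.

0.849 mol·L⁻¹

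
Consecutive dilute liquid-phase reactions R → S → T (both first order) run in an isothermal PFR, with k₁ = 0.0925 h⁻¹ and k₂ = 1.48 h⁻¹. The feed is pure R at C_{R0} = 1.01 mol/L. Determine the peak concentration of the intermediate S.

0.0525 mol/L

Evaluating C_S at τ_opt = ln(k₂/k₁)/(k₂−k₁) gives C_{S,max}/C_{R0} = (k₁/k₂)^[k₂/(k₂−k₁)].
= (0.0925/1.48)^(1.48/(1.48−0.0925)) = (0.06250)^(1.067) = 0.05195.
C_{S,max} = 0.05195×1.01 = 0.0525 mol/L.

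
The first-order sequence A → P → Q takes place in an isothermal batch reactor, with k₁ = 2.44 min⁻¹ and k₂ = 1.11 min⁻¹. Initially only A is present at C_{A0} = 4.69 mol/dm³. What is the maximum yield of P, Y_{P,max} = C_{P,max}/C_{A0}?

0.518

At the optimum, C_{P,max}/C_{A0} = (k₁/k₂)^[k₂/(k₂−k₁)].
= (2.44/1.11)^(1.11/(1.11−2.44)) = (2.198)^(-0.8346) = 0.5182.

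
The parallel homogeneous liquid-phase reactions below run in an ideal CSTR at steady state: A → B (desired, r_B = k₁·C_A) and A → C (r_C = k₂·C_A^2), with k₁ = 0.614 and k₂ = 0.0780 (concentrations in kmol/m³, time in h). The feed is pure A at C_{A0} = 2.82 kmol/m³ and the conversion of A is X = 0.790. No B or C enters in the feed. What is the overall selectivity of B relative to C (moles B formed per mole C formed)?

Exit C_A = C_{A0}(1−X) = 2.82×0.210 = 0.5922 kmol/m³.
In a CSTR the entire volume is at exit conditions, so r_B = 0.614×0.5922 = 0.3636 and r_C = 0.0780×0.5922^2 = 0.02735.
Overall selectivity = C_B/C_C = r_Bτ/(r_Cτ) = r_B/r_C = 13.3.

13.3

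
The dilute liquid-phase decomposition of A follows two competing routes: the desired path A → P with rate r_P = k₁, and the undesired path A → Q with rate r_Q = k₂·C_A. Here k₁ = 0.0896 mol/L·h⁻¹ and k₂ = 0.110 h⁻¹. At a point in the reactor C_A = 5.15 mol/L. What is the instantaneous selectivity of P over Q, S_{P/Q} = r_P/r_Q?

0.158

S_{P/Q} = r_P/r_Q = (k₁)/(k₂·C_A) = (k₁/k₂)·C_A⁻¹.
= (0.0896) / (0.110×5.150) = 0.08960/0.5665 = 0.158.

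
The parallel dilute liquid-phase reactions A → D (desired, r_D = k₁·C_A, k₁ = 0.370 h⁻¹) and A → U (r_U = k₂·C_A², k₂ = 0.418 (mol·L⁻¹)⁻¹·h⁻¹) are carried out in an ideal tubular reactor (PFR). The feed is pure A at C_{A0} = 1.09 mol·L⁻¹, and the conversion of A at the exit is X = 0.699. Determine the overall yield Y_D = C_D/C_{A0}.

C_A = C_{A0}(1−X) = 0.3281 mol·L⁻¹.
Along a PFR/batch, dC_D/dC_A = −r_D/(r_D+r_U) = −k₁/(k₁+k₂·C_A).
Integrating from C_{A0} to C_A: C_D = (0.370/0.418)·ln[(0.370+0.418·1.09)/(0.370+0.418·0.328)] = 0.8852·ln(0.8256/0.5071) = 0.4314 mol·L⁻¹.
Y_D = C_D/C_{A0} = 0.4314/1.09 = 0.396.

0.396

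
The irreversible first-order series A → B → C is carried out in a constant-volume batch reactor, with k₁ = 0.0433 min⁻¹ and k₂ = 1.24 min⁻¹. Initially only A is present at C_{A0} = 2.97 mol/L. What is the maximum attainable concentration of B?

0.0919 mol/L

Evaluating C_B at t_opt = ln(k₂/k₁)/(k₂−k₁) gives C_{B,max}/C_{A0} = (k₁/k₂)^[k₂/(k₂−k₁)].
= (0.0433/1.24)^(1.24/(1.24−0.0433)) = (0.03492)^(1.036) = 0.03093.
C_{B,max} = 0.03093×2.97 = 0.0919 mol/L.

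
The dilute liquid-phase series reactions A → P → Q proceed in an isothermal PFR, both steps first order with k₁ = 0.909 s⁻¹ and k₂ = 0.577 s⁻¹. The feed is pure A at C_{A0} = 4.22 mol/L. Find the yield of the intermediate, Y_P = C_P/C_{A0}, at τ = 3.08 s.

0.296

The intermediate concentration in a first-order A→B→C sequence is C_P = k₁C_{A0}(e^(−k₁τ) − e^(−k₂τ))/(k₂−k₁).
e^(−k₁τ) = e^(−0.909×3.08) = e^(−2.800) = 0.06083; e^(−k₂τ) = e^(−1.777) = 0.1691.
C_P = 0.909×4.22/(0.577−0.909) × (0.06083−0.1691) = (-11.55)×(-0.1083) = 1.251 mol/L.
Y_P = C_P/C_{A0} = 1.251/4.22 = 0.296.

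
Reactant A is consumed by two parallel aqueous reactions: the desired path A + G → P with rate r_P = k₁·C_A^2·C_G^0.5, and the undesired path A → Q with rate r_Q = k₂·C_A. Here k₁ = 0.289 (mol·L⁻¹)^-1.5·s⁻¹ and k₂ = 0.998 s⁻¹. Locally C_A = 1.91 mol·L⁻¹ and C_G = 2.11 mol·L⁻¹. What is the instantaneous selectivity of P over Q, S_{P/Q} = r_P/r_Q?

0.803

S_{P/Q} = r_P/r_Q = (k₁·C_A^2·C_G^0.5)/(k₂·C_A) = (k₁/k₂)·C_A·C_G^0.5.
= (0.289×1.910^2×2.110^0.5) / (0.998×1.910) = 1.531/1.906 = 0.803.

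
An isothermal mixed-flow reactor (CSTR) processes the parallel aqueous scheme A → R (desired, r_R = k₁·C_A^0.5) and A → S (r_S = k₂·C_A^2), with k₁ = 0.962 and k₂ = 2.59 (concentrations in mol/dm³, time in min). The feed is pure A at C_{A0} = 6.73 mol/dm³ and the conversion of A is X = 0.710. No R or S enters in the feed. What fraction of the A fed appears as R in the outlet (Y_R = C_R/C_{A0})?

0.0851

Exit C_A = C_{A0}(1−X) = 6.73×0.290 = 1.952 mol/dm³.
Rates in a CSTR are evaluated at the outlet concentration: r_R = 0.962×1.952^0.5 = 1.344, r_S = 2.59×1.952^2 = 9.866.
Fraction of consumed A going to R: r_R/(r_R+r_S) = 0.1199.
C_R = 0.1199·C_{A0}·X = 0.1199×6.73×0.710 = 0.573 mol/dm³; Y_R = C_R/C_{A0} = 0.0851.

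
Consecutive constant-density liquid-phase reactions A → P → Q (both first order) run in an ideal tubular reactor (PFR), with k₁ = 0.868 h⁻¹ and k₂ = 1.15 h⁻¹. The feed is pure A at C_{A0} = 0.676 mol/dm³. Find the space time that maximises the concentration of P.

0.998 h

For first-order series the maximum of C_P occurs at τ_opt = ln(k₂/k₁)/(k₂−k₁).
= ln(1.15/0.868)/(1.15−0.868) = ln(1.325)/0.2820 = 0.2813/0.2820 = 0.998 h.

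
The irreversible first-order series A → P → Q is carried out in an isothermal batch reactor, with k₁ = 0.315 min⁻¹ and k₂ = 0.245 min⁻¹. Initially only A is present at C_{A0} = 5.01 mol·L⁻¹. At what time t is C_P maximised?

3.59 min

The intermediate peaks when r₁ = r₂, i.e. k₁e^(−k₁t) = k₂e^(−k₂t), giving t_opt = ln(k₂/k₁)/(k₂−k₁).
= ln(0.245/0.315)/(0.245−0.315) = ln(0.7778)/-0.07000 = -0.2513/-0.07000 = 3.59 min.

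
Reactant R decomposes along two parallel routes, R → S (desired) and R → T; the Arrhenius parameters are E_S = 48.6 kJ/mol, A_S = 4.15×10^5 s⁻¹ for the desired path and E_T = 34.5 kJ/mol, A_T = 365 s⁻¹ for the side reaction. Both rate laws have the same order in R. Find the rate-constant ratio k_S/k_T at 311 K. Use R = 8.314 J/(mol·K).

k_S/k_T = (A_S/A_T)·exp[−(E_S−E_T)/(RT)] = (A_S/A_T)·exp[(E_T−E_S)/(RT)].
(E_T−E_S)/(RT) = (34.5−48.6)×10³/(8.314×311) = -14100/2586 = -5.453.
k_S/k_T = (4.15×10^5/365)·exp(-5.453) = 1137 × 0.004283 = 4.87.
Since E_S > E_T, raising the temperature improves selectivity toward S.

4.87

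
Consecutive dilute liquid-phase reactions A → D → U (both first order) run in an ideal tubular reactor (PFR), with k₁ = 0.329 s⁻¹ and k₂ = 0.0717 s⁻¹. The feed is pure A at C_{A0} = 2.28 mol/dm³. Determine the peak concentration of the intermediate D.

For a first-order series the maximum intermediate yield is C_{D,max}/C_{A0} = (k₁/k₂)^[k₂/(k₂−k₁)].
= (0.329/0.0717)^(0.0717/(0.0717−0.329)) = (4.589)^(-0.2787) = 0.6541.
C_{D,max} = 0.6541×2.28 = 1.49 mol/dm³.

1.49 mol/dm³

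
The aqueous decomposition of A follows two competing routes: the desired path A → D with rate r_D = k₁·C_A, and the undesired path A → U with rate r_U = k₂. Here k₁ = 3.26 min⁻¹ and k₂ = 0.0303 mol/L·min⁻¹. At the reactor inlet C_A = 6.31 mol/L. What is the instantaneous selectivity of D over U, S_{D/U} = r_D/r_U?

679

S_{D/U} = r_D/r_U = (k₁·C_A)/(k₂) = (k₁/k₂)·C_A.
= (3.26×6.310) / (0.0303) = 20.57/0.03030 = 679.
Since the desired path is higher order in A, keeping C_A high (PFR or concentrated feed) favours D.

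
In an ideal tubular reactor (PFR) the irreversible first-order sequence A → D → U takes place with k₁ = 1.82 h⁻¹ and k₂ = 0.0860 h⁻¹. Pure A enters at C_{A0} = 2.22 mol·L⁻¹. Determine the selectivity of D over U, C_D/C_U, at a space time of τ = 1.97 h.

Solving the coupled first-order balances gives C_D(τ) = [k₁/(k₂−k₁)]·C_{A0}·(e^(−k₁τ) − e^(−k₂τ)).
e^(−k₁τ) = e^(−1.82×1.97) = e^(−3.585) = 0.02773; e^(−k₂τ) = e^(−0.1694) = 0.8442.
C_D = 1.82×2.22/(0.0860−1.82) × (0.02773−0.8442) = (-2.330)×(-0.8164) = 1.902 mol·L⁻¹.
C_A = C_{A0}e^(−k₁τ) = 0.06155 mol·L⁻¹, so C_U = C_{A0}−C_A−C_D = 0.2561 mol·L⁻¹; C_D/C_U = 7.43.

7.43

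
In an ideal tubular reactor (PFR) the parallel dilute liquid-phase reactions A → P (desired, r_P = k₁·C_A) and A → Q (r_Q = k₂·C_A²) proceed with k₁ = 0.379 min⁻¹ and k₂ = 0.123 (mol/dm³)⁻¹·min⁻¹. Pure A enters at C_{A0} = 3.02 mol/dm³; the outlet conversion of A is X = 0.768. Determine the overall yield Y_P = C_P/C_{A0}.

0.488

C_A = C_{A0}(1−X) = 0.7006 mol/dm³.
Along a PFR/batch, dC_P/dC_A = −r_P/(r_P+r_Q) = −k₁/(k₁+k₂·C_A).
Integrating from C_{A0} to C_A: C_P = (0.379/0.123)·ln[(0.379+0.123·3.02)/(0.379+0.123·0.701)] = 3.081·ln(0.7505/0.4652) = 1.474 mol/dm³.
Y_P = C_P/C_{A0} = 1.474/3.02 = 0.488.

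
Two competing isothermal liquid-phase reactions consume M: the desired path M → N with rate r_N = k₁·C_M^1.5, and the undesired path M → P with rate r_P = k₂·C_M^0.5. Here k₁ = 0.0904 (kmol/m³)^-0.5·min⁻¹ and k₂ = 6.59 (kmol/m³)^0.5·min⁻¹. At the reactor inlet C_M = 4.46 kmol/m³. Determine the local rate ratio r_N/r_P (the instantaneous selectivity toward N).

0.0612

S_{N/P} = r_N/r_P = (k₁·C_M^1.5)/(k₂·C_M^0.5) = (k₁/k₂)·C_M.
= (0.0904×4.460^1.5) / (6.59×4.460^0.5) = 0.8515/13.92 = 0.0612.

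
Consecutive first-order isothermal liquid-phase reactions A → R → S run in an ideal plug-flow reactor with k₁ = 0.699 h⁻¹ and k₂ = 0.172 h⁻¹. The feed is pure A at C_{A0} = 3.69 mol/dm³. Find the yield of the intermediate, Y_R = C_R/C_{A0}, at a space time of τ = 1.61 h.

0.575

For first-order series with pure A initially, C_R(τ) = k₁C_{A0}/(k₂−k₁)·(e^(−k₁τ) − e^(−k₂τ)).
e^(−k₁τ) = e^(−0.699×1.61) = e^(−1.125) = 0.3245; e^(−k₂τ) = e^(−0.2769) = 0.7581.
C_R = 0.699×3.69/(0.172−0.699) × (0.3245−0.7581) = (-4.894)×(-0.4336) = 2.122 mol/dm³.
Y_R = C_R/C_{A0} = 2.122/3.69 = 0.575.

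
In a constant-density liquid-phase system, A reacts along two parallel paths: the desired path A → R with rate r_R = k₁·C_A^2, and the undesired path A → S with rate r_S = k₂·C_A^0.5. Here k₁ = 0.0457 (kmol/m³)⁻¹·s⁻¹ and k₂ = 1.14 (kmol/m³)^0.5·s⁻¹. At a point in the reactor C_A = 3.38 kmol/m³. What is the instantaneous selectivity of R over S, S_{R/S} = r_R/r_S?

0.249

S_{R/S} = r_R/r_S = (k₁·C_A^2)/(k₂·C_A^0.5) = (k₁/k₂)·C_A^1.5.
= (0.0457×3.380^2) / (1.14×3.380^0.5) = 0.5221/2.096 = 0.249.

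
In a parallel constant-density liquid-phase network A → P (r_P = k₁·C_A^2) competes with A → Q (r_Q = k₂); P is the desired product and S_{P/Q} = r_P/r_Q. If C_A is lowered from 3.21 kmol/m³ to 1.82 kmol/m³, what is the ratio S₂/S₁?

S_{P/Q} = (k₁/k₂)·C_A^2, so S₂/S₁ = (C_{A,2}/C_{A,1})^2.
= (1.82/3.21)^2 = (0.5670)^2 = 0.321.
Selectivity toward P falls as C_A falls — high-concentration operation is favoured.

0.321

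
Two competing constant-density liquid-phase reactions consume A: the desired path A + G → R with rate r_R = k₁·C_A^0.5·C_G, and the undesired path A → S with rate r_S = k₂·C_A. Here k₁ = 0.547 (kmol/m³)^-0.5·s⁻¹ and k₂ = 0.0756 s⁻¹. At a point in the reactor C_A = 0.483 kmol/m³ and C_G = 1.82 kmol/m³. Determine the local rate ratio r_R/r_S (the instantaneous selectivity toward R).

S_{R/S} = r_R/r_S = (k₁·C_A^0.5·C_G)/(k₂·C_A) = (k₁/k₂)·C_A^-0.5·C_G.
= (0.547×0.4830^0.5×1.820) / (0.0756×0.4830) = 0.6919/0.03651 = 18.9.

18.9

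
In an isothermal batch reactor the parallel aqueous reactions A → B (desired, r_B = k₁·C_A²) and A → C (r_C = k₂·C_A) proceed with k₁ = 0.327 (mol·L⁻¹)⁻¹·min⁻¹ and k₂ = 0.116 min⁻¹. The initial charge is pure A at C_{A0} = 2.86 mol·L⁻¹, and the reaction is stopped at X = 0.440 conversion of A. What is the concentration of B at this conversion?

C_A = C_{A0}(1−X) = 1.602 mol·L⁻¹.
Along a PFR/batch, dC_C/dC_A = −r_C/(r_B+r_C) = −k₂/(k₂+k₁·C_A).
Integrating from C_{A0} to C_A: C_C = (0.116/0.327)·ln[(0.116+0.327·2.86)/(0.116+0.327·1.60)] = 0.3547·ln(1.051/0.6397) = 0.1762 mol·L⁻¹.
Then C_B = (C_{A0}−C_A) − C_C = 1.258 − 0.1762 = 1.082 mol·L⁻¹.

1.08 mol·L⁻¹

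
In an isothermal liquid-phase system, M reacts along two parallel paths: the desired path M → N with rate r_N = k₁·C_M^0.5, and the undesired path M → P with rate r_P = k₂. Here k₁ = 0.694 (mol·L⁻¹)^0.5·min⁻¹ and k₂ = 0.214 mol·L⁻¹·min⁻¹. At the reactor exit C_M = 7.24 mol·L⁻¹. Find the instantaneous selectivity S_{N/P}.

S_{N/P} = r_N/r_P = (k₁·C_M^0.5)/(k₂) = (k₁/k₂)·C_M^0.5.
= (0.694×7.240^0.5) / (0.214) = 1.867/0.2140 = 8.73.
Since the desired path is higher order in M, keeping C_M high (PFR or concentrated feed) favours N.

8.73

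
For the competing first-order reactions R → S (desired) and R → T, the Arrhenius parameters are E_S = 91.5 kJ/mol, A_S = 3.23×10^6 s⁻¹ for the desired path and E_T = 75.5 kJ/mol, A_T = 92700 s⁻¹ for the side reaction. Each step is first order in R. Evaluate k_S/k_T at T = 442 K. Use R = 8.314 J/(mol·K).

Since both paths have the same order in R, the concentration cancels and S_{S/T} = k_S/k_T = (A_S/A_T)·exp[(E_T−E_S)/(RT)].
(E_T−E_S)/(RT) = (75.5−91.5)×10³/(8.314×442) = -16000/3675 = -4.354.
k_S/k_T = (3.23×10^6/92700)·exp(-4.354) = 34.84 × 0.01286 = 0.448.

0.448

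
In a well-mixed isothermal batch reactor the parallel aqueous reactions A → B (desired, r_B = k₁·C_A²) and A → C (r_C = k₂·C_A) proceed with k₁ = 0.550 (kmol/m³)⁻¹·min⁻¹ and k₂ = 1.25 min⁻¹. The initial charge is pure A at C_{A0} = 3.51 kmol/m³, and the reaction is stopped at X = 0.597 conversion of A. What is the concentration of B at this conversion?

C_A = C_{A0}(1−X) = 1.415 kmol/m³.
Along a PFR/batch, dC_C/dC_A = −r_C/(r_B+r_C) = −k₂/(k₂+k₁·C_A).
Integrating from C_{A0} to C_A: C_C = (1.25/0.550)·ln[(1.25+0.550·3.51)/(1.25+0.550·1.41)] = 2.273·ln(3.181/2.028) = 1.023 kmol/m³.
Then C_B = (C_{A0}−C_A) − C_C = 2.095 − 1.023 = 1.073 kmol/m³.

1.07 kmol/m³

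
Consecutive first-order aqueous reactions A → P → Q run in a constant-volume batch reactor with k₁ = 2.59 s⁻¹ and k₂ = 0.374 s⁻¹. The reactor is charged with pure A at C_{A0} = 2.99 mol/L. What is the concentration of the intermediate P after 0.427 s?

1.82 mol/L

The intermediate concentration in a first-order A→B→C sequence is C_P = k₁C_{A0}(e^(−k₁t) − e^(−k₂t))/(k₂−k₁).
e^(−k₁t) = e^(−2.59×0.427) = e^(−1.106) = 0.3309; e^(−k₂t) = e^(−0.1597) = 0.8524.
C_P = 2.59×2.99/(0.374−2.59) × (0.3309−0.8524) = (-3.495)×(-0.5215) = 1.822 mol/L.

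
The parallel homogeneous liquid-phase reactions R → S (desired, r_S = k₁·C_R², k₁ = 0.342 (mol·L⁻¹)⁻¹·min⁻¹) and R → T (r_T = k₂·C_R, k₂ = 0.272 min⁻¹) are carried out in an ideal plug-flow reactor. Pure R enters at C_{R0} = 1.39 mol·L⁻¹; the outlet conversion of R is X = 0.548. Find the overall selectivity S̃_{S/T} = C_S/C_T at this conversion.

1.23

C_R = C_{R0}(1−X) = 0.6283 mol·L⁻¹.
Along a PFR/batch, dC_T/dC_R = −r_T/(r_S+r_T) = −k₂/(k₂+k₁·C_R).
Integrating from C_{R0} to C_R: C_T = (0.272/0.342)·ln[(0.272+0.342·1.39)/(0.272+0.342·0.628)] = 0.7953·ln(0.7474/0.4869) = 0.3409 mol·L⁻¹.
Then C_S = (C_{R0}−C_R) − C_T = 0.7617 − 0.3409 = 0.4209 mol·L⁻¹.
S̃_{S/T} = C_S/C_T = 0.4209/0.3409 = 1.23.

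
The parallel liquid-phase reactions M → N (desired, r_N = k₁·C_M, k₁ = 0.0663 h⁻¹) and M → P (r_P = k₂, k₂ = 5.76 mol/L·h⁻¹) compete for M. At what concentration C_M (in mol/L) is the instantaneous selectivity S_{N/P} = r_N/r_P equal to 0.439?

38.1 mol/L

S_{N/P} = (k₁/k₂)·C_M ⇒ C_M = S·k₂/k₁.
= 0.439×5.76/0.0663 = 38.1 mol/L.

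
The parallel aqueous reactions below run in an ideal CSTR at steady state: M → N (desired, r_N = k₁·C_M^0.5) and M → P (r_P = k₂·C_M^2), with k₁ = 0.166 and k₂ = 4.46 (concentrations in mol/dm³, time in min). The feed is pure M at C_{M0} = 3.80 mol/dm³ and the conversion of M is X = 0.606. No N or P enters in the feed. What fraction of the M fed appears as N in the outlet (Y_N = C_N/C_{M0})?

Exit C_M = C_{M0}(1−X) = 3.80×0.394 = 1.497 mol/dm³.
A CSTR operates uniformly at the exit composition, giving r_N = 0.2031 and r_P = 9.998 (each k·C_M^n at C_M = 1.497).
Fraction of consumed M going to N: r_N/(r_N+r_P) = 0.01991.
C_N = 0.01991·C_{M0}·X = 0.01991×3.80×0.606 = 0.0459 mol/dm³; Y_N = C_N/C_{M0} = 0.0121.

0.0121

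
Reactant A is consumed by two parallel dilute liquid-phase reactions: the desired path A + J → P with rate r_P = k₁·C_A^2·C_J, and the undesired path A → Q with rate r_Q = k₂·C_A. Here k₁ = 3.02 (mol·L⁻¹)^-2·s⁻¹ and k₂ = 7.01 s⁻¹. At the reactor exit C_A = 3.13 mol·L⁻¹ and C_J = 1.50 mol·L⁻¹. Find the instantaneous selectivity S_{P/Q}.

2.02

S_{P/Q} = r_P/r_Q = (k₁·C_A^2·C_J)/(k₂·C_A) = (k₁/k₂)·C_A·C_J.
= (3.02×3.130^2×1.500) / (7.01×3.130) = 44.38/21.94 = 2.02.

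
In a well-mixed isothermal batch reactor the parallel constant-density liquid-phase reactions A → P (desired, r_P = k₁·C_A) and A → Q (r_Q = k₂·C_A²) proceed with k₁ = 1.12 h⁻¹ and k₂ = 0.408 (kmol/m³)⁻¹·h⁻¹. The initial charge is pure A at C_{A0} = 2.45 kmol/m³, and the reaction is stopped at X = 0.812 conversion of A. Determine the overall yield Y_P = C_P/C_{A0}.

C_A = C_{A0}(1−X) = 0.4606 kmol/m³.
Along a PFR/batch, dC_P/dC_A = −r_P/(r_P+r_Q) = −k₁/(k₁+k₂·C_A).
Integrating from C_{A0} to C_A: C_P = (1.12/0.408)·ln[(1.12+0.408·2.45)/(1.12+0.408·0.461)] = 2.745·ln(2.120/1.308) = 1.325 kmol/m³.
Y_P = C_P/C_{A0} = 1.325/2.45 = 0.541.

0.541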